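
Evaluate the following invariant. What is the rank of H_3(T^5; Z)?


By the Kunneth formula, b_k(T^n) = C(n,k).
b_3(T^5) = C(5,3).
C(5,3) = 5!/(3!*2!) = 10

10


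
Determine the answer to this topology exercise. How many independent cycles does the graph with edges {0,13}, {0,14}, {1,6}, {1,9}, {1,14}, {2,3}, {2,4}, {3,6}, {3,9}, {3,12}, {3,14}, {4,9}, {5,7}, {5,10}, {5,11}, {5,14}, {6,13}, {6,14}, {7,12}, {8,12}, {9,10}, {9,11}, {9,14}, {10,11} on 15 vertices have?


b_1 = E - V + (number of components).
E = 24, V = 15, components = 1.
b_1 = 24 - 15 + 1 = 10

10


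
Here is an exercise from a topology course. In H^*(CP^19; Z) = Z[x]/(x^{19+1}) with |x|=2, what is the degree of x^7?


|x| = 2 in H^*(CP^n).
|x^7| = 7 * |x| = 7 * 2 = 14

14


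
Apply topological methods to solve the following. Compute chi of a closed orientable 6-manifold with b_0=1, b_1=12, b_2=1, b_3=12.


By Poincare duality b_k = b_{6-k}, so full Betti numbers: b_0=1, b_1=12, b_2=1, b_3=12, b_4=1, b_5=12, b_6=1.
chi = sum (-1)^k b_k = -32

-32


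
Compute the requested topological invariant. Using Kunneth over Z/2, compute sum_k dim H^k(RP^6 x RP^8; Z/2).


dim H^*(RP^n; Z/2) = n+1 (one Z/2 in each degree 0..n).
Total Betti number is multiplicative.
Total = (6+1) * (8+1) = 7 * 9 = 63

63


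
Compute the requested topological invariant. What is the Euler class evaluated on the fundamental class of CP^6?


For any closed oriented manifold, <e(TM),[M]> = chi(M).
chi(CP^6) = 6+1 = 7

7


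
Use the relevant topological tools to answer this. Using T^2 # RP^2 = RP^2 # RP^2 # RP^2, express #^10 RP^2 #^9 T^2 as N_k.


Since a >= 1, the sum is non-orientable; each T^2 can be replaced by RP^2 # RP^2 (since T^2#RP^2 = 3RP^2).
Total crosscaps k = 10 + 2*9 = 28.
Check via chi: chi = 10*1 + 9*0 - (10+9-1)*2 = -26 = 2 - k = -26. Consistent.

28


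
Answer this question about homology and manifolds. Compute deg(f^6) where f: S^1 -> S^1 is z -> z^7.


deg(f) = 7. Degree is multiplicative: deg(f^6) = (deg f)^6.
deg(f^6) = (7)^6 = 117649

117649


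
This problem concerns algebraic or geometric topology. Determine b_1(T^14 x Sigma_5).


pi_1(A x B) = pi_1(A) x pi_1(B); rank of abelianization = b_1.
b_1(T^14) = 14, b_1(Sigma_5) = 2*5 = 10.
b_1(product) = 14 + 10 = 24

24


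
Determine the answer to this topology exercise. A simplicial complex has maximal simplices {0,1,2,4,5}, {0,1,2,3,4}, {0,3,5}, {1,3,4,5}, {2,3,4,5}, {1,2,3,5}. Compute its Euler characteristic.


Enumerate all faces; f-vector: f_0=6, f_1=15, f_2=20, f_3=12, f_4=2.
chi = sum (-1)^k f_k = 1

1


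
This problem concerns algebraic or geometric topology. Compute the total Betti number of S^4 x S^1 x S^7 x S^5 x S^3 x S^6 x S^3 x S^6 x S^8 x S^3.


Total Betti number is multiplicative under products.
Each S^d (d>=1) has total Betti number 2.
There are 10 sphere factors.
Total = 2^10 = 1024

1024


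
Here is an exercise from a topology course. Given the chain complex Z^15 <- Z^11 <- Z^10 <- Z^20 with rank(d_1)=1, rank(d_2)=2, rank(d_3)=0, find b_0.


rank H_k = rank(ker d_k) - rank(im d_{k+1}).
rank(ker d_0) = rank(C_0) - rank(d_0) = 15 - 0 = 15.
rank(im d_{0+1}) = 1.
rank H_0 = 15 - 1 = 14

14


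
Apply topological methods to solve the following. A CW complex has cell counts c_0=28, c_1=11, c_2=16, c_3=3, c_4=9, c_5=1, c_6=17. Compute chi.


chi = sum_k (-1)^k c_k.
= (-1)^0*28 + (-1)^1*11 + (-1)^2*16 + (-1)^3*3 + (-1)^4*9 + (-1)^5*1 + (-1)^6*17
= (28) + (-11) + (16) + (-3) + (9) + (-1) + (17)
= 55

55


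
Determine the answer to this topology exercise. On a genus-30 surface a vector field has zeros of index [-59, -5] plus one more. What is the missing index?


Poincare-Hopf: sum of indices = chi(M).
chi(Sigma_30) = 2 - 2*30 = -58.
Sum of known indices = -64.
x = chi - (sum known) = -58 - (-64) = 6

6


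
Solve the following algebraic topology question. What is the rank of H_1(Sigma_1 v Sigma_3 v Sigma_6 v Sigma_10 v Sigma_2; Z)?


For a wedge X v Y: reduced H_k(X v Y) = H_k(X) + H_k(Y).
Each Sigma_g contributes b_1 = 2g.
b_1 = 2 + 6 + 12 + 20 + 4 = 44

44


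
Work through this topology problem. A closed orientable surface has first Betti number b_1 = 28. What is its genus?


For a closed orientable surface: b_1 = 2g.
28 = 2g
g = 28 / 2 = 14

14


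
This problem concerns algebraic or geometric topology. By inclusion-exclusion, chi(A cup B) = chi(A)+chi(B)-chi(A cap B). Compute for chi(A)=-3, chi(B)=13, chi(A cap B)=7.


chi(A cup B) = chi(A) + chi(B) - chi(A cap B)
= -3 + (13) - (7)
= 3

3


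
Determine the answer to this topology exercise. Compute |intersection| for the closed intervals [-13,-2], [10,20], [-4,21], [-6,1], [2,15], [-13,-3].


Intersection = [max(a_i), min(b_i)] = [10, -3].
Since 10 > -3, the intersection is empty.
Length = 0

0


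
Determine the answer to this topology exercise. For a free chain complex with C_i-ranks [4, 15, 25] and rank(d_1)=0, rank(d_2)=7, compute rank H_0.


rank H_k = rank(ker d_k) - rank(im d_{k+1}).
rank(ker d_0) = rank(C_0) - rank(d_0) = 4 - 0 = 4.
rank(im d_{0+1}) = 0.
rank H_0 = 4 - 0 = 4

4


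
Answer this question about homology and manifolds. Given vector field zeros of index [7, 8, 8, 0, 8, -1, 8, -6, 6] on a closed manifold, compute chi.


Poincare-Hopf: chi(M) = sum of indices of zeros.
chi = (7) + (8) + (8) + (0) + (8) + (-1) + (8) + (-6) + (6) = 38

38


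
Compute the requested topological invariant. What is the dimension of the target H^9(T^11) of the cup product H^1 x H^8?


Cup product: H^p x H^q -> H^{p+q}; here p+q = 1+8 = 9.
rank H^k(T^n) = C(n,k).
C(11,9) = 55

55


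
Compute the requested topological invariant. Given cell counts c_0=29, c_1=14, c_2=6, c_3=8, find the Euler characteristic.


chi = sum_k (-1)^k c_k.
= (-1)^0*29 + (-1)^1*14 + (-1)^2*6 + (-1)^3*8
= (29) + (-14) + (6) + (-8)
= 13

13


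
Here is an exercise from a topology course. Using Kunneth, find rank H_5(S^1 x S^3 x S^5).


Each S^d has Poincare polynomial 1 + t^d.
The product S^1 x S^3 x S^5 has Poincare polynomial prod(1+t^d_i).
Expanding: b_0=1, b_1=1, b_3=1, b_4=1, b_5=1, b_6=1, b_8=1, b_9=1.
b_5 = 1

1


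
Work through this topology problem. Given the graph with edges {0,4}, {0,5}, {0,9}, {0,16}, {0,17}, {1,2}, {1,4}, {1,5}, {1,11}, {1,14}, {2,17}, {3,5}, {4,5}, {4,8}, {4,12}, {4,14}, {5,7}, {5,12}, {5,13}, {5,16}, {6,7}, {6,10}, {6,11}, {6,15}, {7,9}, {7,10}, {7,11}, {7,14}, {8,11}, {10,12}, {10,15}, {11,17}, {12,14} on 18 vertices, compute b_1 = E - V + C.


b_1 = E - V + (number of components).
E = 33, V = 18, components = 1.
b_1 = 33 - 18 + 1 = 16

16


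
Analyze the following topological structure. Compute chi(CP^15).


CP^15 has one cell in each even dimension 0, 2, ..., 2*15 (15+1 cells total).
All cells are even-dimensional, so chi = number of cells.
chi = 15 + 1 = 16

16


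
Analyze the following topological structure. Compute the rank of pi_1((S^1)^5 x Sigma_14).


pi_1(A x B) = pi_1(A) x pi_1(B); rank of abelianization = b_1.
b_1(T^5) = 5, b_1(Sigma_14) = 2*14 = 28.
b_1(product) = 5 + 28 = 33

33


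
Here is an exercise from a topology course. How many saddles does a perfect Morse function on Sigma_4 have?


A perfect Morse function has m_k = b_k.
For Sigma_4: b_0=1, b_1=2g=8, b_2=1.
Saddles m_1 = 2g = 8

8


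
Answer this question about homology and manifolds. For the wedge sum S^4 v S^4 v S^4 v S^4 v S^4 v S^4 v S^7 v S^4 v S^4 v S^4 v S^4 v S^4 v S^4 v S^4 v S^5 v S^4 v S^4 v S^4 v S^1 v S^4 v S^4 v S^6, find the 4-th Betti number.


For a wedge of spheres, H_k (k>0) is free on one generator per sphere of dimension k.
Spheres of dimension 4: count = 18.
b_4 = 18

18


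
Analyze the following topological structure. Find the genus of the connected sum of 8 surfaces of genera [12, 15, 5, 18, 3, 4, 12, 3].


Genus is additive under connected sum of orientable surfaces.
g = 12 + 15 + 5 + 18 + 3 + 4 + 12 + 3 = 72

72


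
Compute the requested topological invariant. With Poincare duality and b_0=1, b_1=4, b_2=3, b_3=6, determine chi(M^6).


By Poincare duality b_k = b_{6-k}, so full Betti numbers: b_0=1, b_1=4, b_2=3, b_3=6, b_4=3, b_5=4, b_6=1.
chi = sum (-1)^k b_k = -6

-6


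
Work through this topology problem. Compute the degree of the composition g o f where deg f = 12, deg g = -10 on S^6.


Degree is multiplicative under composition: deg(g o f) = deg(g) * deg(f).
= -10 * 12 = -120

-120


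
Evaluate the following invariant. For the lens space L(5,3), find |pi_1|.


pi_1(L(p,q)) = Z/pZ for any q coprime to p.
|pi_1(L(5,3))| = 5

5


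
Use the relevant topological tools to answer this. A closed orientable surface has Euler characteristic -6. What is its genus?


chi = 2 - 2g for closed orientable surfaces.
-6 = 2 - 2g
2g = 2 - (-6) = 8
g = 4

4


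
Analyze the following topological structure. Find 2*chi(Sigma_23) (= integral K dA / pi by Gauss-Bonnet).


Gauss-Bonnet: integral K dA = 2*pi*chi(M).
chi(Sigma_23) = 2 - 2*23 = -44.
(integral K dA)/pi = 2*chi = 2*(-44) = -88

-88


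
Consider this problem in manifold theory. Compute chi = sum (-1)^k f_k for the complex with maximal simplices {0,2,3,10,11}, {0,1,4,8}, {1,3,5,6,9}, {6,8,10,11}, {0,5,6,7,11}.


Enumerate all faces; f-vector: f_0=12, f_1=38, f_2=38, f_3=17, f_4=3.
chi = sum (-1)^k f_k = -2

-2


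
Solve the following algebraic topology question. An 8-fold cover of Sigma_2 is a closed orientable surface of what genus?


For an n-sheeted cover: chi(E) = n * chi(B).
chi(Sigma_2) = 2 - 2*2 = -2.
chi(E) = 8 * (-2) = -16.
genus(E) = (2 - chi(E))/2 = (2 - (-16))/2 = 18/2 = 9

9


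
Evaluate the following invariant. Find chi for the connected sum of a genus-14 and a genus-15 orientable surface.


chi(Sigma_14) = 2 - 2*14 = -26
chi(Sigma_15) = 2 - 2*15 = -28
For surfaces: chi(A#B) = chi(A) + chi(B) - 2.
chi = -26 + -28 - 2 = -56

-56


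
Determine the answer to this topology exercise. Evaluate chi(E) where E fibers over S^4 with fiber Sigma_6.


chi(S^4) = 2 (n even), chi(Sigma_6) = 2 - 2*6 = -10.
chi(E) = 2 * (-10) = -20

-20


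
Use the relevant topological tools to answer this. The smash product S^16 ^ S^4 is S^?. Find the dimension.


S^m ^ S^n = S^{m+n}.
k = 16 + 4 = 20

20


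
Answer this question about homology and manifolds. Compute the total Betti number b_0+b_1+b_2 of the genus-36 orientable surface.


For Sigma_36: b_0 = 1, b_1 = 2g = 72, b_2 = 1.
Total = 1 + 72 + 1 = 74

74


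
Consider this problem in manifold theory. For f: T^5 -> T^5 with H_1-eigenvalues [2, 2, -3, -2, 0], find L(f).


For a torus self-map: L(f) = det(I - A) where A acts on H_1.
L(f) = (1-2) * (1-2) * (1--3) * (1--2) * (1-0) = -1 * -1 * 4 * 3 * 1 = 12

12


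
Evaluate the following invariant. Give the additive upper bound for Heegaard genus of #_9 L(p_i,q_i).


Heegaard genus satisfies g(A#B) <= g(A) + g(B).
Each lens space has g = 1.
Upper bound: 9 * 1 = 9

9


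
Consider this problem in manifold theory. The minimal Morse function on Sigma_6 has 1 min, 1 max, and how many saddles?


A perfect Morse function has m_k = b_k.
For Sigma_6: b_0=1, b_1=2g=12, b_2=1.
Saddles m_1 = 2g = 12

12


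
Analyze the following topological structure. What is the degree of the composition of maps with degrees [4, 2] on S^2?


Degree is multiplicative: deg(composition) = product of degrees.
= (4) * (2) = 8

8


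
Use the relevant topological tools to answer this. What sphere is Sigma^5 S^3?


Each suspension raises dimension by 1: Sigma S^n = S^{n+1}.
Sigma^5 S^3 = S^{3+5} = S^8

8


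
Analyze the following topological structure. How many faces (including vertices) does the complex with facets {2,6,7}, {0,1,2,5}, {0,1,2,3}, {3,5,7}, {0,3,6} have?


Each maximal simplex on m vertices has 2^m - 1 nonempty faces.
Take the union (dedupe shared faces).
Total distinct faces = 36

36


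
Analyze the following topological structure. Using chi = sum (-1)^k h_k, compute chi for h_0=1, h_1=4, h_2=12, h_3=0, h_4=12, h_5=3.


Handles of index k contribute (-1)^k to chi (same as CW cells).
chi = (1) + (-4) + (12) + (0) + (12) + (-3) = 18

18


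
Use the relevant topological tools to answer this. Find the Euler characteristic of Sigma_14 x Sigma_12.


chi(Sigma_14) = 2 - 2*14 = -26
chi(Sigma_12) = 2 - 2*12 = -22
chi(product) = (-26) * (-22) = 572

572


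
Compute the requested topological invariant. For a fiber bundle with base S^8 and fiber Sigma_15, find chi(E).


chi(S^8) = 2 (n even), chi(Sigma_15) = 2 - 2*15 = -28.
chi(E) = 2 * (-28) = -56

-56


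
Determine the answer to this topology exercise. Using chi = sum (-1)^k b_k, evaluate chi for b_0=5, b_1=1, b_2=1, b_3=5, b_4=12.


chi = sum_k (-1)^k b_k.
= (5) + (-1) + (1) + (-5) + (12)
= 12

12


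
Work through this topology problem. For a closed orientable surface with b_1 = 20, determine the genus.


For a closed orientable surface: b_1 = 2g.
20 = 2g
g = 20 / 2 = 10

10


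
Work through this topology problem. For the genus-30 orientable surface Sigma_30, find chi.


For a closed orientable surface of genus g: chi = 2 - 2g.
Here g = 30.
chi = 2 - 2*30 = 2 - 60 = -58

-58


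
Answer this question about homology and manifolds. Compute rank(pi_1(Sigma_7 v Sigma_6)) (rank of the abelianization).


For a wedge: H_1(A v B) = H_1(A) + H_1(B).
b_1(Sigma_7) = 14, b_1(Sigma_6) = 12.
b_1 = 14 + 12 = 26

26


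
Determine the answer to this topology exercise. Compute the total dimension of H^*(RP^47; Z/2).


H^k(RP^47; Z/2) = Z/2 for each 0 <= k <= 47.
Total dimension = 47 + 1 = 48

48


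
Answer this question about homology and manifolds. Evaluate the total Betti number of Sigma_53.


For Sigma_53: b_0 = 1, b_1 = 2g = 106, b_2 = 1.
Total = 1 + 106 + 1 = 108

108


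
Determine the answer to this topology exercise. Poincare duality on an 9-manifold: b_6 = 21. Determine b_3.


Poincare duality for closed orientable n-manifolds: b_k = b_{n-k}.
Here n = 9, so b_3 = b_6 = 21

21


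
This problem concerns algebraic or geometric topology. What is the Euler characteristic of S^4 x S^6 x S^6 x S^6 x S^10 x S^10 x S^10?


chi is multiplicative: chi(X x Y) = chi(X) chi(Y).
Each even-dim sphere has chi = 2. There are 7 factors.
chi = 2^7 = 128

128


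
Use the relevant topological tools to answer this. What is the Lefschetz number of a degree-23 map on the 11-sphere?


On S^11: L(f) = tr(f_0*) + (-1)^11 tr(f_11*) = 1 + (-1)^11 * deg(f).
L(f) = 1 + (-1)^11 * 23 = 1 + -23 = -22

-22


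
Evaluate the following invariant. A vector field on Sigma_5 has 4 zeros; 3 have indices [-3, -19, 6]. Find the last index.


Poincare-Hopf: sum of indices = chi(M).
chi(Sigma_5) = 2 - 2*5 = -8.
Sum of known indices = -16.
x = chi - (sum known) = -8 - (-16) = 8

8


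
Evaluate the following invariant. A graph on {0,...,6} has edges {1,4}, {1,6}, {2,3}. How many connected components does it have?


Run DFS/union-find over 7 vertices.
V = 7, E = 3.
Number of components = 4

4


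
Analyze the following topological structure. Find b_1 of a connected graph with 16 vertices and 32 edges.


For a connected graph: rank(pi_1) = b_1 = E - V + 1 = 1 - chi.
chi = V - E = 16 - 32 = -16.
rank = 1 - (-16) = 32 - 16 + 1 = 17

17


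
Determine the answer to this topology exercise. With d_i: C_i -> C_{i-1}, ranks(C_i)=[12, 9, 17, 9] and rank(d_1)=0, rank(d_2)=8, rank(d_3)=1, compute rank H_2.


rank H_k = rank(ker d_k) - rank(im d_{k+1}).
rank(ker d_2) = rank(C_2) - rank(d_2) = 17 - 8 = 9.
rank(im d_{2+1}) = 1.
rank H_2 = 9 - 1 = 8

8


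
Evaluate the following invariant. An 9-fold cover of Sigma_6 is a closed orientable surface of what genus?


For an n-sheeted cover: chi(E) = n * chi(B).
chi(Sigma_6) = 2 - 2*6 = -10.
chi(E) = 9 * (-10) = -90.
genus(E) = (2 - chi(E))/2 = (2 - (-90))/2 = 92/2 = 46

46


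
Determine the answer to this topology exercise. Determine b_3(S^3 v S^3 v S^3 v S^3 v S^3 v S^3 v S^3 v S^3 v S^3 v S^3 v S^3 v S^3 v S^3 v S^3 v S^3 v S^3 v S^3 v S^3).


For a wedge of spheres, H_k (k>0) is free on one generator per sphere of dimension k.
Spheres of dimension 3: count = 18.
b_3 = 18

18


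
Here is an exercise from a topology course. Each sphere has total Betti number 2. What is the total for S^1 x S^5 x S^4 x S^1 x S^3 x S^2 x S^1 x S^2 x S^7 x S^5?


Total Betti number is multiplicative under products.
Each S^d (d>=1) has total Betti number 2.
There are 10 sphere factors.
Total = 2^10 = 1024

1024


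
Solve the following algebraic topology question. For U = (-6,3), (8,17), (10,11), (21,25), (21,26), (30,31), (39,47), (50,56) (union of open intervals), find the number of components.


Sort and merge overlapping open intervals.
Merged: (-6,3), (8,17), (21,26), (30,31), (39,47), (50,56).
Number of components = 6

6


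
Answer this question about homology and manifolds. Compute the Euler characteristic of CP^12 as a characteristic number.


For any closed oriented manifold, <e(TM),[M]> = chi(M).
chi(CP^12) = 12+1 = 13

13


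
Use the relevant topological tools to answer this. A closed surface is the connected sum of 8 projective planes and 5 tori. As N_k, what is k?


Since a >= 1, the sum is non-orientable; each T^2 can be replaced by RP^2 # RP^2 (since T^2#RP^2 = 3RP^2).
Total crosscaps k = 8 + 2*5 = 18.
Check via chi: chi = 8*1 + 5*0 - (8+5-1)*2 = -16 = 2 - k = -16. Consistent.

18


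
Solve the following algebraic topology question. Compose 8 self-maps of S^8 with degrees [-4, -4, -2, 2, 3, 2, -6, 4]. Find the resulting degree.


Degree is multiplicative: deg(composition) = product of degrees.
= (-4) * (-4) * (-2) * (2) * (3) * (2) * (-6) * (4) = 9216

9216


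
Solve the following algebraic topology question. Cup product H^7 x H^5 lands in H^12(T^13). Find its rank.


Cup product: H^p x H^q -> H^{p+q}; here p+q = 7+5 = 12.
rank H^k(T^n) = C(n,k).
C(13,12) = 13

13


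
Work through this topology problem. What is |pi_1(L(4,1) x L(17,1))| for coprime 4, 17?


pi_1(X x Y) = pi_1(X) x pi_1(Y).
pi_1(L(4,1)) = Z/4, pi_1(L(17,1)) = Z/17.
|Z/4 x Z/17| = 4 * 17 = 68

68


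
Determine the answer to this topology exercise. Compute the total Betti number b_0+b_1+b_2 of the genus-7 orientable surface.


For Sigma_7: b_0 = 1, b_1 = 2g = 14, b_2 = 1.
Total = 1 + 14 + 1 = 16

16


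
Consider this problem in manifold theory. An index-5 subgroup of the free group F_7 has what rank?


Nielsen-Schreier: an index-n subgroup of F_r is free of rank 1 + n(r-1).
Equivalently: chi(cover) = n*chi(base); chi(vee_r S^1) = 1 - 7 = -6.
chi(E) = 5*(-6) = -30; rank = 1 - chi(E) = 1 - (-30) = 31.
rank = 1 + 5*(7-1) = 1 + 30 = 31

31


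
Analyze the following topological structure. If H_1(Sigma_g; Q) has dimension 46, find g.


For a closed orientable surface: b_1 = 2g.
46 = 2g
g = 46 / 2 = 23

23


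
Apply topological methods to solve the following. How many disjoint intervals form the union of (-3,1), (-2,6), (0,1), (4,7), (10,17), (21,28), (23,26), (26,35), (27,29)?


Sort and merge overlapping open intervals.
Merged: (-3,7), (10,17), (21,35).
Number of components = 3

3


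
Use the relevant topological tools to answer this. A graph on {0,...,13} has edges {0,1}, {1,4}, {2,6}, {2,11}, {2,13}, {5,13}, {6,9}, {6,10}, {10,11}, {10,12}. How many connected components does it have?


Run DFS/union-find over 14 vertices.
V = 14, E = 10.
Number of components = 5

5


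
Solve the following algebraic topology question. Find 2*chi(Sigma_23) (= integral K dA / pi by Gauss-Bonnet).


Gauss-Bonnet: integral K dA = 2*pi*chi(M).
chi(Sigma_23) = 2 - 2*23 = -44.
(integral K dA)/pi = 2*chi = 2*(-44) = -88

-88


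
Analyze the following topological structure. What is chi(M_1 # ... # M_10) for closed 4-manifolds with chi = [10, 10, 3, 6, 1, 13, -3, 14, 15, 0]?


For n-manifolds: chi(A#B) = chi(A) + chi(B) - chi(S^4).
chi(S^4) = 1 + (-1)^4 = 2.
chi(#) = (sum chi_i) - (10-1)*chi(S^4) = 69 - 9*2 = 51

51


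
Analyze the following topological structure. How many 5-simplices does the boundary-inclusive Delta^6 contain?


Delta^6 has 6+1 vertices. A 5-face is a choice of 5+1 vertices.
f_5 = C(6+1, 5+1) = C(7,6) = 7

7


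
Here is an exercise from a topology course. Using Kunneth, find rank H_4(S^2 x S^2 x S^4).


Each S^d has Poincare polynomial 1 + t^d.
The product S^2 x S^2 x S^4 has Poincare polynomial prod(1+t^d_i).
Expanding: b_0=1, b_2=2, b_4=2, b_6=2, b_8=1.
b_4 = 2

2


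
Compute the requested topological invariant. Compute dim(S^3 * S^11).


Join of spheres: S^m * S^n = S^{m+n+1}.
dim = 3 + 11 + 1 = 15

15


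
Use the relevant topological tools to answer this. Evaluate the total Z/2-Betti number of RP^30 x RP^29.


dim H^*(RP^n; Z/2) = n+1 (one Z/2 in each degree 0..n).
Total Betti number is multiplicative.
Total = (30+1) * (29+1) = 31 * 30 = 930

930


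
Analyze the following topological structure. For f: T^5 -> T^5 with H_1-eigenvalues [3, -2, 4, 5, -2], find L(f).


For a torus self-map: L(f) = det(I - A) where A acts on H_1.
L(f) = (1-3) * (1--2) * (1-4) * (1-5) * (1--2) = -2 * 3 * -3 * -4 * 3 = -216

-216


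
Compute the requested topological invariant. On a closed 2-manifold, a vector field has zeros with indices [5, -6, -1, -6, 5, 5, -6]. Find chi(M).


Poincare-Hopf: chi(M) = sum of indices of zeros.
chi = (5) + (-6) + (-1) + (-6) + (5) + (5) + (-6) = -4

-4


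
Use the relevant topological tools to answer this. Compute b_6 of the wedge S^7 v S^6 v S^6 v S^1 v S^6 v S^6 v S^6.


For a wedge of spheres, H_k (k>0) is free on one generator per sphere of dimension k.
Spheres of dimension 6: count = 5.
b_6 = 5

5


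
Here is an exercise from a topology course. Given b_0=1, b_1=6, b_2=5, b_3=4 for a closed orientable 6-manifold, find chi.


By Poincare duality b_k = b_{6-k}, so full Betti numbers: b_0=1, b_1=6, b_2=5, b_3=4, b_4=5, b_5=6, b_6=1.
chi = sum (-1)^k b_k = -4

-4


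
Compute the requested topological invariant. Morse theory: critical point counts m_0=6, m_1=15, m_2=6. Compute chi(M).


Morse theory: chi(M) = sum_k (-1)^k m_k where m_k = #(index-k critical points).
= (6) + (-15) + (6) = -3

-3


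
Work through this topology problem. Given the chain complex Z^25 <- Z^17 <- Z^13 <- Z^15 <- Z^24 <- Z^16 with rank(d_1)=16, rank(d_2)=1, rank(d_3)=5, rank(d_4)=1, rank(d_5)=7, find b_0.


rank H_k = rank(ker d_k) - rank(im d_{k+1}).
rank(ker d_0) = rank(C_0) - rank(d_0) = 25 - 0 = 25.
rank(im d_{0+1}) = 16.
rank H_0 = 25 - 16 = 9

9


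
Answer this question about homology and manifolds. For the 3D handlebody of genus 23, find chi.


A genus-g handlebody deformation retracts to a wedge of g circles.
chi(vee_g S^1) = 1 - g.
chi(H_23) = 1 - 23 = -22

-22


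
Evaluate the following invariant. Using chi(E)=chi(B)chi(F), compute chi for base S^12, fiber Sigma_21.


chi(S^12) = 2 (n even), chi(Sigma_21) = 2 - 2*21 = -40.
chi(E) = 2 * (-40) = -80

-80


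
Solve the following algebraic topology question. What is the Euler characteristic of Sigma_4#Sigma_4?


chi(Sigma_4) = 2 - 2*4 = -6
chi(Sigma_4) = 2 - 2*4 = -6
For surfaces: chi(A#B) = chi(A) + chi(B) - 2.
chi = -6 + -6 - 2 = -14

-14


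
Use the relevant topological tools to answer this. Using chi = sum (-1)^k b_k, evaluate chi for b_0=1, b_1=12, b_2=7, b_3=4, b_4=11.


chi = sum_k (-1)^k b_k.
= (1) + (-12) + (7) + (-4) + (11)
= 3

3


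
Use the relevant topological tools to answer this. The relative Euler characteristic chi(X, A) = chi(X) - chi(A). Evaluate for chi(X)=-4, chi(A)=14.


Relative Euler characteristic: chi(X, A) = chi(X) - chi(A).
= -4 - (14) = -18

-18


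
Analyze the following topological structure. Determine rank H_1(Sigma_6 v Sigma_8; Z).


For a wedge: H_1(A v B) = H_1(A) + H_1(B).
b_1(Sigma_6) = 12, b_1(Sigma_8) = 16.
b_1 = 12 + 16 = 28

28


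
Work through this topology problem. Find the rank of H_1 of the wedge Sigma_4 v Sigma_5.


For a wedge: H_1(A v B) = H_1(A) + H_1(B).
b_1(Sigma_4) = 8, b_1(Sigma_5) = 10.
b_1 = 8 + 10 = 18

18


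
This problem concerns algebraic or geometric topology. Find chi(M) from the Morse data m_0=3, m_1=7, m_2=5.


Morse theory: chi(M) = sum_k (-1)^k m_k where m_k = #(index-k critical points).
= (3) + (-7) + (5) = 1

1


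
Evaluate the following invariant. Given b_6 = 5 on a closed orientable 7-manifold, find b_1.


Poincare duality for closed orientable n-manifolds: b_k = b_{n-k}.
Here n = 7, so b_1 = b_6 = 5

5


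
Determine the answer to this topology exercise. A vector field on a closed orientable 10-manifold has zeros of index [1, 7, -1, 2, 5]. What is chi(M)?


Poincare-Hopf: chi(M) = sum of indices of zeros.
chi = (1) + (7) + (-1) + (2) + (5) = 14

14


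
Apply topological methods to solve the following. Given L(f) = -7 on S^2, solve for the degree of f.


L(f) = 1 + (-1)^2 deg(f) on S^2.
-7 = 1 + (-1)^2 * deg(f)
(-1)^2 * deg(f) = -8
deg(f) = -8

-8


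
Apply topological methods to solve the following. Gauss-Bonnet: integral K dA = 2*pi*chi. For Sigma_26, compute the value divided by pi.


Gauss-Bonnet: integral K dA = 2*pi*chi(M).
chi(Sigma_26) = 2 - 2*26 = -50.
(integral K dA)/pi = 2*chi = 2*(-50) = -100

-100


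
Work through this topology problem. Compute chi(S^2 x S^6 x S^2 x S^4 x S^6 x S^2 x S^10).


chi is multiplicative: chi(X x Y) = chi(X) chi(Y).
Each even-dim sphere has chi = 2. There are 7 factors.
chi = 2^7 = 128

128


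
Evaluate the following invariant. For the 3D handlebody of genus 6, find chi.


A genus-g handlebody deformation retracts to a wedge of g circles.
chi(vee_g S^1) = 1 - g.
chi(H_6) = 1 - 6 = -5

-5


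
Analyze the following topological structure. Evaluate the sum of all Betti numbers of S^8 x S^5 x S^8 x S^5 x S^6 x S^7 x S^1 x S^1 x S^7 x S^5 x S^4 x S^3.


Total Betti number is multiplicative under products.
Each S^d (d>=1) has total Betti number 2.
There are 12 sphere factors.
Total = 2^12 = 4096

4096


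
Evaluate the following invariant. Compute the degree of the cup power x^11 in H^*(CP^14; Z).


|x| = 2 in H^*(CP^n).
|x^11| = 11 * |x| = 11 * 2 = 22

22


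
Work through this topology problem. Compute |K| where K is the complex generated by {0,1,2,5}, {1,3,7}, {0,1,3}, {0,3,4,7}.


Each maximal simplex on m vertices has 2^m - 1 nonempty faces.
Take the union (dedupe shared faces).
Total distinct faces = 33

33


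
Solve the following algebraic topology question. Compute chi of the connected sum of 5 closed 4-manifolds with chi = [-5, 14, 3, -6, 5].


For n-manifolds: chi(A#B) = chi(A) + chi(B) - chi(S^4).
chi(S^4) = 1 + (-1)^4 = 2.
chi(#) = (sum chi_i) - (5-1)*chi(S^4) = 11 - 4*2 = 3

3


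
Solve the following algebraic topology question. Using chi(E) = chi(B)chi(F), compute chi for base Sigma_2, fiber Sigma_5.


For a fiber bundle F -> E -> B (with CW structure): chi(E) = chi(B) * chi(F).
chi(Sigma_2) = -2, chi(Sigma_5) = -8.
chi(E) = (-2) * (-8) = 16

16


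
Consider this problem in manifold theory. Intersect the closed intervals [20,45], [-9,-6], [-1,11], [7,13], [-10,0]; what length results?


Intersection = [max(a_i), min(b_i)] = [20, -6].
Since 20 > -6, the intersection is empty.
Length = 0

0


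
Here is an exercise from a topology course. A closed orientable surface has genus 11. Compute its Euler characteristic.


For a closed orientable surface of genus g: chi = 2 - 2g.
Here g = 11.
chi = 2 - 2*11 = 2 - 22 = -20

-20


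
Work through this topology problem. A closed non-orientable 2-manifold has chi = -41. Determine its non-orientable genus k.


chi = 2 - k for closed non-orientable surfaces with k crosscaps.
-41 = 2 - k
k = 2 - (-41) = 43

43


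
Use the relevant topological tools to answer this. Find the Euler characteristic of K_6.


K_6: V = 6, E = C(6,2) = 15.
chi = V - E = 6 - 15 = -9

-9


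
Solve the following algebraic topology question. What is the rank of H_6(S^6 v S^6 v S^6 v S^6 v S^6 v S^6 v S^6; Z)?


For a wedge of spheres, H_k (k>0) is free on one generator per sphere of dimension k.
Spheres of dimension 6: count = 7.
b_6 = 7

7


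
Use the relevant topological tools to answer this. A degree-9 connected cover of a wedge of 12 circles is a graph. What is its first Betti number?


Nielsen-Schreier: an index-n subgroup of F_r is free of rank 1 + n(r-1).
Equivalently: chi(cover) = n*chi(base); chi(vee_r S^1) = 1 - 12 = -11.
chi(E) = 9*(-11) = -99; rank = 1 - chi(E) = 1 - (-99) = 100.
rank = 1 + 9*(12-1) = 1 + 99 = 100

100


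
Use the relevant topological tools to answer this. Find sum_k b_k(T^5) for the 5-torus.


b_k(T^5) = C(5,k), so the sum over k is sum_k C(5,k) = 2^5.
Total = 2^5 = 32

32


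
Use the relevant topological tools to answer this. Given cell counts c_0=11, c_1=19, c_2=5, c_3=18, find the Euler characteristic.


chi = sum_k (-1)^k c_k.
= (-1)^0*11 + (-1)^1*19 + (-1)^2*5 + (-1)^3*18
= (11) + (-19) + (5) + (-18)
= -21

-21


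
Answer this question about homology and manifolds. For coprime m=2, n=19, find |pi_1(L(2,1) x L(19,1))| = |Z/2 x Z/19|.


pi_1(X x Y) = pi_1(X) x pi_1(Y).
pi_1(L(2,1)) = Z/2, pi_1(L(19,1)) = Z/19.
|Z/2 x Z/19| = 2 * 19 = 38

38


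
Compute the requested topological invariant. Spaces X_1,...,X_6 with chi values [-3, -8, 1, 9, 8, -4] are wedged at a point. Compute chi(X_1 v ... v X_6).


chi(A v B) = chi(A) + chi(B) - 1 (one point identified).
For 6 spaces: chi = (sum chi_i) - (6 - 1).
sum = 3; chi = 3 - 5 = -2

-2


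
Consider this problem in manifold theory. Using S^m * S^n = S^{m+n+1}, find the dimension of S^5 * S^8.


Join of spheres: S^m * S^n = S^{m+n+1}.
dim = 5 + 8 + 1 = 14

14


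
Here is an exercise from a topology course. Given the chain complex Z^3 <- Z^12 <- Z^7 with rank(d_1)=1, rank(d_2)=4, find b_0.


rank H_k = rank(ker d_k) - rank(im d_{k+1}).
rank(ker d_0) = rank(C_0) - rank(d_0) = 3 - 0 = 3.
rank(im d_{0+1}) = 1.
rank H_0 = 3 - 1 = 2

2


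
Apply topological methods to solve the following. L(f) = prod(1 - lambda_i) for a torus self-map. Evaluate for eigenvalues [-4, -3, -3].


For a torus self-map: L(f) = det(I - A) where A acts on H_1.
L(f) = (1--4) * (1--3) * (1--3) = 5 * 4 * 4 = 80

80


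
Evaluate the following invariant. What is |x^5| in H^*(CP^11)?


|x| = 2 in H^*(CP^n).
|x^5| = 5 * |x| = 5 * 2 = 10

10


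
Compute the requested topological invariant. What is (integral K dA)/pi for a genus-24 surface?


Gauss-Bonnet: integral K dA = 2*pi*chi(M).
chi(Sigma_24) = 2 - 2*24 = -46.
(integral K dA)/pi = 2*chi = 2*(-46) = -92

-92


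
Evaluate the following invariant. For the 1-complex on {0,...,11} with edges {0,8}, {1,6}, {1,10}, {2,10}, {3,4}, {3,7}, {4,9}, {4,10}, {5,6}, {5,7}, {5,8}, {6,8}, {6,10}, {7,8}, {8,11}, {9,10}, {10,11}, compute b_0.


Run DFS/union-find over 12 vertices.
V = 12, E = 17.
Number of components = 1

1


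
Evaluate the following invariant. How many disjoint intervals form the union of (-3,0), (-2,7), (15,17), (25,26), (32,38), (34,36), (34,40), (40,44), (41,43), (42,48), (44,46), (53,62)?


Sort and merge overlapping open intervals.
Merged: (-3,7), (15,17), (25,26), (32,40), (40,48), (53,62).
Number of components = 6

6


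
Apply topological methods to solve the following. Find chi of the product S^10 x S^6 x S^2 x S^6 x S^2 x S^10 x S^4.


chi is multiplicative: chi(X x Y) = chi(X) chi(Y).
Each even-dim sphere has chi = 2. There are 7 factors.
chi = 2^7 = 128

128


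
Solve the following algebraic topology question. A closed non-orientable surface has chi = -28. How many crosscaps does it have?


chi = 2 - k for closed non-orientable surfaces with k crosscaps.
-28 = 2 - k
k = 2 - (-28) = 30

30


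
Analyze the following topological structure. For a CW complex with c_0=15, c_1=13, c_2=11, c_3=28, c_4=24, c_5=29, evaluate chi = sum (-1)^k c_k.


chi = sum_k (-1)^k c_k.
= (-1)^0*15 + (-1)^1*13 + (-1)^2*11 + (-1)^3*28 + (-1)^4*24 + (-1)^5*29
= (15) + (-13) + (11) + (-28) + (24) + (-29)
= -20

-20


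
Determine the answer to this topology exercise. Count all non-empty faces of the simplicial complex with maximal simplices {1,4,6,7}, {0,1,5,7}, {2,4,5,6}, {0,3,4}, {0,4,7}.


Each maximal simplex on m vertices has 2^m - 1 nonempty faces.
Take the union (dedupe shared faces).
Total distinct faces = 44

44


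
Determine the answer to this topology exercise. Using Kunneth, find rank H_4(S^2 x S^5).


Each S^d has Poincare polynomial 1 + t^d.
The product S^2 x S^5 has Poincare polynomial prod(1+t^d_i).
Expanding: b_0=1, b_2=1, b_5=1, b_7=1.
b_4 = 0

0


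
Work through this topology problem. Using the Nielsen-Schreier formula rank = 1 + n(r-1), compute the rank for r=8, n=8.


Nielsen-Schreier: an index-n subgroup of F_r is free of rank 1 + n(r-1).
Equivalently: chi(cover) = n*chi(base); chi(vee_r S^1) = 1 - 8 = -7.
chi(E) = 8*(-7) = -56; rank = 1 - chi(E) = 1 - (-56) = 57.
rank = 1 + 8*(8-1) = 1 + 56 = 57

57


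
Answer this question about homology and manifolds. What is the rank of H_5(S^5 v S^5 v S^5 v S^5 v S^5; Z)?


For a wedge of spheres, H_k (k>0) is free on one generator per sphere of dimension k.
Spheres of dimension 5: count = 5.
b_5 = 5

5


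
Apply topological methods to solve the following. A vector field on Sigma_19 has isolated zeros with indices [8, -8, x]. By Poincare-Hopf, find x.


Poincare-Hopf: sum of indices = chi(M).
chi(Sigma_19) = 2 - 2*19 = -36.
Sum of known indices = 0.
x = chi - (sum known) = -36 - (0) = -36

-36


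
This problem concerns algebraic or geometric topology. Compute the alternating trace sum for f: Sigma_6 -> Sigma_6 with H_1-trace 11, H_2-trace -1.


L(f) = tr(f_0*) - tr(f_1*) + tr(f_2*).
= 1 - (11) + (-1)
= -11

-11


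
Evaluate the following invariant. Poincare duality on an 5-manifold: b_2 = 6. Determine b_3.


Poincare duality for closed orientable n-manifolds: b_k = b_{n-k}.
Here n = 5, so b_3 = b_2 = 6

6


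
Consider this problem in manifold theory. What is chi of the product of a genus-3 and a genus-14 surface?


chi(Sigma_3) = 2 - 2*3 = -4
chi(Sigma_14) = 2 - 2*14 = -26
chi(product) = (-4) * (-26) = 104

104


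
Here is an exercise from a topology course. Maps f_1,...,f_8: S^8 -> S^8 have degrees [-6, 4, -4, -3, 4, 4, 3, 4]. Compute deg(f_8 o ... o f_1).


Degree is multiplicative: deg(composition) = product of degrees.
= (-6) * (4) * (-4) * (-3) * (4) * (4) * (3) * (4) = -55296

-55296


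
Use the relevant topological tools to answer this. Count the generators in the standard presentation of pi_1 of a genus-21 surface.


Standard presentation: pi_1(Sigma_g) = <a_1,b_1,...,a_g,b_g | [a_1,b_1]...[a_g,b_g] = 1>.
Number of generators = 2g = 2*21 = 42

42


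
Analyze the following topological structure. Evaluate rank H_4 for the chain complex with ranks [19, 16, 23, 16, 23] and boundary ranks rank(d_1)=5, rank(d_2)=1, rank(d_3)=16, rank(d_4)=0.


rank H_k = rank(ker d_k) - rank(im d_{k+1}).
rank(ker d_4) = rank(C_4) - rank(d_4) = 23 - 0 = 23.
rank(im d_{4+1}) = 0.
rank H_4 = 23 - 0 = 23

23


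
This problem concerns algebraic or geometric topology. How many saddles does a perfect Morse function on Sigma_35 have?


A perfect Morse function has m_k = b_k.
For Sigma_35: b_0=1, b_1=2g=70, b_2=1.
Saddles m_1 = 2g = 70

70


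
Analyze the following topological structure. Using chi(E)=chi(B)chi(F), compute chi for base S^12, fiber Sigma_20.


chi(S^12) = 2 (n even), chi(Sigma_20) = 2 - 2*20 = -38.
chi(E) = 2 * (-38) = -76

-76


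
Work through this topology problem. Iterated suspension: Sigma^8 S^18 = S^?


Each suspension raises dimension by 1: Sigma S^n = S^{n+1}.
Sigma^8 S^18 = S^{18+8} = S^26

26


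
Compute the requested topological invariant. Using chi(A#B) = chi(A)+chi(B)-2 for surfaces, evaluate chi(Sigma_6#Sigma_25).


chi(Sigma_6) = 2 - 2*6 = -10
chi(Sigma_25) = 2 - 2*25 = -48
For surfaces: chi(A#B) = chi(A) + chi(B) - 2.
chi = -10 + -48 - 2 = -60

-60


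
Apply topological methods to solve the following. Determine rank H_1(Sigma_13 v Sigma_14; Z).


For a wedge: H_1(A v B) = H_1(A) + H_1(B).
b_1(Sigma_13) = 26, b_1(Sigma_14) = 28.
b_1 = 26 + 28 = 54

54


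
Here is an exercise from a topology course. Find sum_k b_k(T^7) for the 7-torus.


b_k(T^7) = C(7,k), so the sum over k is sum_k C(7,k) = 2^7.
Total = 2^7 = 128

128


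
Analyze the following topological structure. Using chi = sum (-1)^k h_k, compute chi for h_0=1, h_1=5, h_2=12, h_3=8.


Handles of index k contribute (-1)^k to chi (same as CW cells).
chi = (1) + (-5) + (12) + (-8) = 0

0


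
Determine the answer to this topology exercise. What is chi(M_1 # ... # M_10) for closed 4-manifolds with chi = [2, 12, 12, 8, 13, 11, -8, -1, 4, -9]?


For n-manifolds: chi(A#B) = chi(A) + chi(B) - chi(S^4).
chi(S^4) = 1 + (-1)^4 = 2.
chi(#) = (sum chi_i) - (10-1)*chi(S^4) = 44 - 9*2 = 26

26


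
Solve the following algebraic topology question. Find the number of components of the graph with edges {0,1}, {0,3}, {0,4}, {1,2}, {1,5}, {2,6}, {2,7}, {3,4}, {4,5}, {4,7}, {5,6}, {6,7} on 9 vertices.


Run DFS/union-find over 9 vertices.
V = 9, E = 12.
Number of components = 2

2


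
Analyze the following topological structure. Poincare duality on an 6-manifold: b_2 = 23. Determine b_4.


Poincare duality for closed orientable n-manifolds: b_k = b_{n-k}.
Here n = 6, so b_4 = b_2 = 23

23


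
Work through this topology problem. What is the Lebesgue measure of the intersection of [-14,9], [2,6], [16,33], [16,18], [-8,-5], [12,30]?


Intersection = [max(a_i), min(b_i)] = [16, -5].
Since 16 > -5, the intersection is empty.
Length = 0

0


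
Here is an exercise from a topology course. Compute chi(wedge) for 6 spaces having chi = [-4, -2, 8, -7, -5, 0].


chi(A v B) = chi(A) + chi(B) - 1 (one point identified).
For 6 spaces: chi = (sum chi_i) - (6 - 1).
sum = -10; chi = -10 - 5 = -15

-15


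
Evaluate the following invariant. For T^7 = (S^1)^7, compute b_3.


By the Kunneth formula, b_k(T^n) = C(n,k).
b_3(T^7) = C(7,3).
C(7,3) = 7!/(3!*4!) = 35

35


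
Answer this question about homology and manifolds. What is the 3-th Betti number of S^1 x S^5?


Each S^d has Poincare polynomial 1 + t^d.
The product S^1 x S^5 has Poincare polynomial prod(1+t^d_i).
Expanding: b_0=1, b_1=1, b_5=1, b_6=1.
b_3 = 0

0


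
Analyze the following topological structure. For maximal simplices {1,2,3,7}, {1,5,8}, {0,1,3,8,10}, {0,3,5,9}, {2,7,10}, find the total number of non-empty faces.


Each maximal simplex on m vertices has 2^m - 1 nonempty faces.
Take the union (dedupe shared faces).
Total distinct faces = 61

61


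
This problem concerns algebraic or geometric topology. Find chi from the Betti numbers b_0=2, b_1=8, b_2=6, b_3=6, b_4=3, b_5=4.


chi = sum_k (-1)^k b_k.
= (2) + (-8) + (6) + (-6) + (3) + (-4)
= -7

-7


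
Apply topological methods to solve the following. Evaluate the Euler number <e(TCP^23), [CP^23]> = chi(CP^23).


For any closed oriented manifold, <e(TM),[M]> = chi(M).
chi(CP^23) = 23+1 = 24

24


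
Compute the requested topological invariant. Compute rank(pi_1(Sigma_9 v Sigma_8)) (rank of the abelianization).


For a wedge: H_1(A v B) = H_1(A) + H_1(B).
b_1(Sigma_9) = 18, b_1(Sigma_8) = 16.
b_1 = 18 + 16 = 34

34


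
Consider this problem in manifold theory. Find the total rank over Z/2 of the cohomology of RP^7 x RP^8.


dim H^*(RP^n; Z/2) = n+1 (one Z/2 in each degree 0..n).
Total Betti number is multiplicative.
Total = (7+1) * (8+1) = 8 * 9 = 72

72


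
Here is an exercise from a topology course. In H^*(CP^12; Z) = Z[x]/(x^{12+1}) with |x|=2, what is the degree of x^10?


|x| = 2 in H^*(CP^n).
|x^10| = 10 * |x| = 10 * 2 = 20

20
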